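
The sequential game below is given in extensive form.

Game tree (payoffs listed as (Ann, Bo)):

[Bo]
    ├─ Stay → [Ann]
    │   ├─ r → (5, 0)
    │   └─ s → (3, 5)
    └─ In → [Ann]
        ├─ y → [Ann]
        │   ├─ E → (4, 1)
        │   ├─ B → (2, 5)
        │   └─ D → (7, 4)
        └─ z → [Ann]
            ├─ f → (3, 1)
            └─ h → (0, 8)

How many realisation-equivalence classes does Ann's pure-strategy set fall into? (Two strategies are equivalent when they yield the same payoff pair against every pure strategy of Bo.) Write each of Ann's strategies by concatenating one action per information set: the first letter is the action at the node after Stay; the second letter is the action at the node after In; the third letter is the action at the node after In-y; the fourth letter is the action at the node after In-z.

Ann has 24 pure strategies: ryEf, ryEh, ryBf, ryBh, ryDf, ryDh, rzEf, rzEh, rzBf, rzBh, rzDf, rzDh, syEf, syEh, syBf, syBh, syDf, syDh, szEf, szEh, szBf, szBh, szDf, szDh. Columns: Stay, In.
{ryEf, ryEh} → row (5,0) (4,1)
{ryBf, ryBh} → row (5,0) (2,5)
{ryDf, ryDh} → row (5,0) (7,4)
{rzEf, rzBf, rzDf} → row (5,0) (3,1)
{rzEh, rzBh, rzDh} → row (5,0) (0,8)
{syEf, syEh} → row (3,5) (4,1)
{syBf, syBh} → row (3,5) (2,5)
{syDf, syDh} → row (3,5) (7,4)
{szEf, szBf, szDf} → row (3,5) (3,1)
{szEh, szBh, szDh} → row (3,5) (0,8)
That's 10 distinct rows out of 24 strategies.

10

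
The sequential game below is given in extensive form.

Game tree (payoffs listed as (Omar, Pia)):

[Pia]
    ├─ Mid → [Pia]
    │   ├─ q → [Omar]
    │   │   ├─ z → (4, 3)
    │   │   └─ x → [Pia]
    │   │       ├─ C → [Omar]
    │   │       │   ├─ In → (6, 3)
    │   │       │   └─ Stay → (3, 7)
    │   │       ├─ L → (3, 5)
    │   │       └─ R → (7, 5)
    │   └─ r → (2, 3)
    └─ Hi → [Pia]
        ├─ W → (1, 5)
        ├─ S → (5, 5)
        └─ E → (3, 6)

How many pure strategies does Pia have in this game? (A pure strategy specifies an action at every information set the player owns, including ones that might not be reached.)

36

Pia owns the root with actions {Mid, Hi} — two choices.
Pia owns the node after Mid with actions {q, r} — two choices.
Pia owns the node after Hi with actions {W, S, E} — three choices.
Pia owns the node after Mid-q-x with actions {C, L, R} — three choices.
A pure strategy fixes one action at each information set independently, so the count is the product 2 × 2 × 3 × 3 = 36.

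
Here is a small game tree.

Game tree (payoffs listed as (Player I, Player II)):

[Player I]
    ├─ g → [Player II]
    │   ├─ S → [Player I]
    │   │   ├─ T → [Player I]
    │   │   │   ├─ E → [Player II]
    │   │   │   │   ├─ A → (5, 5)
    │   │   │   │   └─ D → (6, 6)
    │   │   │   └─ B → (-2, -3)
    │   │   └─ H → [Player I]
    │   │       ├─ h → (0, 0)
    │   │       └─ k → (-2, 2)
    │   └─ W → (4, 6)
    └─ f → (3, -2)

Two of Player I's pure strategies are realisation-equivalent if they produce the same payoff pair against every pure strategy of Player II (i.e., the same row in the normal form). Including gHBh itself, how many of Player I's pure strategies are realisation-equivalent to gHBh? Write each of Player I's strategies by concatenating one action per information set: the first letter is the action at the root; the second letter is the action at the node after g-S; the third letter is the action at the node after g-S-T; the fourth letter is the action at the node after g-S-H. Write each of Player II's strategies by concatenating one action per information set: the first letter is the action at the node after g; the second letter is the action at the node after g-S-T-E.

Row for gHBh (columns SA, SD, WA, WD): (0,0) (0,0) (4,6) (4,6).
Under gHBh, Player I's choice at the node after g-S-T can never be reached regardless of what Player II does, so varying those choices leaves every outcome unchanged.
Holding the reachable choices fixed and varying the unreachable one freely already gives 2 equivalent strategies.
No other strategy reproduces this row, so those 2 are the full class: gHEh, gHBh.

2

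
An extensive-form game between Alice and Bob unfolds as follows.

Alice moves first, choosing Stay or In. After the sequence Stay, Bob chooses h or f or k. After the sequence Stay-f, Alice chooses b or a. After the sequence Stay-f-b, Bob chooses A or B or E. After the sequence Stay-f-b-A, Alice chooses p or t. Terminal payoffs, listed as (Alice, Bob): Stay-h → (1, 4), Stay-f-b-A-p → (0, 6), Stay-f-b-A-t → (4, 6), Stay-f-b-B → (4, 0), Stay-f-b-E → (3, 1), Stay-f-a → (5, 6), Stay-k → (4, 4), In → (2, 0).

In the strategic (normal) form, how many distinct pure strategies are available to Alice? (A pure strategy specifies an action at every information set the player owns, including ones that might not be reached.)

8

Alice owns the root with actions {Stay, In} — two choices.
Alice owns the node after Stay-f with actions {b, a} — two choices.
Alice owns the node after Stay-f-b-A with actions {p, t} — two choices.
A pure strategy fixes one action at each information set independently, so the count is the product 2 × 2 × 2 = 8.
(For reference, Bob has 9 pure strategies, giving a 8×9 normal-form matrix.)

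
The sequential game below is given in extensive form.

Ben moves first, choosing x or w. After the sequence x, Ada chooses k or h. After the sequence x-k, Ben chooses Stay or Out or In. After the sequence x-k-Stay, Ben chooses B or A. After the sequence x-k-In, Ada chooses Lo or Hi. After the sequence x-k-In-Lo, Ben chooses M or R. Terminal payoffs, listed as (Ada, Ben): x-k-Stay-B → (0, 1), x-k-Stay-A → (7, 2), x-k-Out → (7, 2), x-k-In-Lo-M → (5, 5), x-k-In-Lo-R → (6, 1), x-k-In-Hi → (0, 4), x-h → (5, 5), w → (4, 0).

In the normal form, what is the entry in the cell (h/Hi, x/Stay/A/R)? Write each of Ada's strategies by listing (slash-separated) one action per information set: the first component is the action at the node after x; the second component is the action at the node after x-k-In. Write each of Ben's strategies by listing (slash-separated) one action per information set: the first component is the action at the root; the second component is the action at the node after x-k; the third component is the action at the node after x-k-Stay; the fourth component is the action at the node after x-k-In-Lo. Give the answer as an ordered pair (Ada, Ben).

(5, 5)

Trace the play path from the root:
  Ben plays x
  Ada plays h at [x]
→ terminal payoff (5, 5).
(Ada's choice at the node after x-k-In is never reached on this path, so it doesn't affect the outcome.)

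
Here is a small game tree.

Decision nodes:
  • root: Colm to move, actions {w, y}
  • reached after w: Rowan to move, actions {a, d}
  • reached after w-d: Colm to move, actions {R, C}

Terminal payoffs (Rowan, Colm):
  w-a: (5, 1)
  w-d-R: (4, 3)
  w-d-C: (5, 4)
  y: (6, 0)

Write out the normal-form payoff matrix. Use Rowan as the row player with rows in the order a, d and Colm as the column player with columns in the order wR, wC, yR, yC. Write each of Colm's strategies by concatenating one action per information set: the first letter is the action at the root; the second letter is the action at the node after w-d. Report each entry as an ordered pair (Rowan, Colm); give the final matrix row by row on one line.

a: (5,1) (5,1) (6,0) (6,0) | d: (4,3) (5,4) (6,0) (6,0)

Row a: wR→(5,1), wC→(5,1), yR→(6,0), yC→(6,0)
Row d: wR→(4,3), wC→(5,4), yR→(6,0), yC→(6,0)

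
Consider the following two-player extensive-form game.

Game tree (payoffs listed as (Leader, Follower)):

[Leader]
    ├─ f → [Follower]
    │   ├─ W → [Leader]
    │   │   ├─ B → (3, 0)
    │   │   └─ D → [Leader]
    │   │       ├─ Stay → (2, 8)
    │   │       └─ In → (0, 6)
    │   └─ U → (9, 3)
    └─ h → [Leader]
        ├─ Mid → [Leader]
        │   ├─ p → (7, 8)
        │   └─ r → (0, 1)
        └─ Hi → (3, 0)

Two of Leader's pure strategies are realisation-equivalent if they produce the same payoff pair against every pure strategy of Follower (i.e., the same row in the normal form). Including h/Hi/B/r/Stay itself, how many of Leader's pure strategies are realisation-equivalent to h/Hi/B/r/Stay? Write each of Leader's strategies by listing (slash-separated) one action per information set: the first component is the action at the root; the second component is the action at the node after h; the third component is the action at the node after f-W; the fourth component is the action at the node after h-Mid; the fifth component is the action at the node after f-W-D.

8

Row for h/Hi/B/r/Stay (columns W, U): (3,0) (3,0).
Under h/Hi/B/r/Stay, Leader's choice at the node after f-W and at the node after h-Mid and at the node after f-W-D can never be reached regardless of what Follower does, so varying those choices leaves every outcome unchanged.
Holding the reachable choices fixed and varying the unreachable ones freely already gives 2 × 2 × 2 = 8 equivalent strategies.
No other strategy reproduces this row, so those 8 are the full class: h/Hi/B/p/Stay, h/Hi/B/p/In, h/Hi/B/r/Stay, h/Hi/B/r/In, h/Hi/D/p/Stay, h/Hi/D/p/In, h/Hi/D/r/Stay, h/Hi/D/r/In.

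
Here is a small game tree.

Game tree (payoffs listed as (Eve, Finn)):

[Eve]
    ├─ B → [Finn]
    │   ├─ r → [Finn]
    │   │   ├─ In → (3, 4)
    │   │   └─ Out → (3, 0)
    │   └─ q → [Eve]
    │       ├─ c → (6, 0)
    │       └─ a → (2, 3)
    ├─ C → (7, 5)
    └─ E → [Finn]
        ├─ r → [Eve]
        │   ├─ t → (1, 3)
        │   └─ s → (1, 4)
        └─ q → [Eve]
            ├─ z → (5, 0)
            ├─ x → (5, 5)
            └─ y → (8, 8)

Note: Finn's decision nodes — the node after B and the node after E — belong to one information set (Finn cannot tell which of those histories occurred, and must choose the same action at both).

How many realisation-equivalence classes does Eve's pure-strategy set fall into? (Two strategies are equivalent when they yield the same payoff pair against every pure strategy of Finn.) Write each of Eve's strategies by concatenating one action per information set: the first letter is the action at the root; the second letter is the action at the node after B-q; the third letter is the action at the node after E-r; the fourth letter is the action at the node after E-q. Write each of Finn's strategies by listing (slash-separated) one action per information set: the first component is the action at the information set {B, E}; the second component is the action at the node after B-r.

Eve has 36 pure strategies: Bctz, Bctx, Bcty, Bcsz, Bcsx, Bcsy, Batz, Batx, Baty, Basz, Basx, Basy, Cctz, Cctx, Ccty, Ccsz, Ccsx, Ccsy, Catz, Catx, Caty, Casz, Casx, Casy, Ectz, Ectx, Ecty, Ecsz, Ecsx, Ecsy, Eatz, Eatx, Eaty, Easz, Easx, Easy. Columns: r/In, r/Out, q/In, q/Out.
{Bctz, Bctx, Bcty, Bcsz, Bcsx, Bcsy} → row (3,4) (3,0) (6,0) (6,0)
{Batz, Batx, Baty, Basz, Basx, Basy} → row (3,4) (3,0) (2,3) (2,3)
{Cctz, Cctx, Ccty, Ccsz, Ccsx, Ccsy, Catz, Catx, Caty, Casz, Casx, Casy} → row (7,5) (7,5) (7,5) (7,5)
{Ectz, Eatz} → row (1,3) (1,3) (5,0) (5,0)
{Ectx, Eatx} → row (1,3) (1,3) (5,5) (5,5)
{Ecty, Eaty} → row (1,3) (1,3) (8,8) (8,8)
{Ecsz, Easz} → row (1,4) (1,4) (5,0) (5,0)
{Ecsx, Easx} → row (1,4) (1,4) (5,5) (5,5)
{Ecsy, Easy} → row (1,4) (1,4) (8,8) (8,8)
That's 9 distinct rows out of 36 strategies.

9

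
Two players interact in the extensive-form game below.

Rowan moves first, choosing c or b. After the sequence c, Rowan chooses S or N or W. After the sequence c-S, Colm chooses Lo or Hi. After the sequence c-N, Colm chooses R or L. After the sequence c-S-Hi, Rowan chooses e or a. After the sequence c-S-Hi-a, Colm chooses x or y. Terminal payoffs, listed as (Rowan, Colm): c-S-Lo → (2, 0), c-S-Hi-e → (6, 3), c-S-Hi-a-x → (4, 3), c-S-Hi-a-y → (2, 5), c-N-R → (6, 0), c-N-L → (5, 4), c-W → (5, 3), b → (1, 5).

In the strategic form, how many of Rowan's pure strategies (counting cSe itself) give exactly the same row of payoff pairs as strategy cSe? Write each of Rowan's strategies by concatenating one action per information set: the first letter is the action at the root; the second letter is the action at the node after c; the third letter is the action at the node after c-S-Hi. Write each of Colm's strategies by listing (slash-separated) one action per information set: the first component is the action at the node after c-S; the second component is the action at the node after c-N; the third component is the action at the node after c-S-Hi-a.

Row for cSe (columns Lo/R/x, Lo/R/y, Lo/L/x, Lo/L/y, Hi/R/x, Hi/R/y, Hi/L/x, Hi/L/y): (2,0) (2,0) (2,0) (2,0) (6,3) (6,3) (6,3) (6,3).
Every one of Rowan's information sets is on the play path for some reply by Colm when Rowan follows cSe.
Changing the action at any of them therefore changes at least one column, so only cSe itself gives this row.

1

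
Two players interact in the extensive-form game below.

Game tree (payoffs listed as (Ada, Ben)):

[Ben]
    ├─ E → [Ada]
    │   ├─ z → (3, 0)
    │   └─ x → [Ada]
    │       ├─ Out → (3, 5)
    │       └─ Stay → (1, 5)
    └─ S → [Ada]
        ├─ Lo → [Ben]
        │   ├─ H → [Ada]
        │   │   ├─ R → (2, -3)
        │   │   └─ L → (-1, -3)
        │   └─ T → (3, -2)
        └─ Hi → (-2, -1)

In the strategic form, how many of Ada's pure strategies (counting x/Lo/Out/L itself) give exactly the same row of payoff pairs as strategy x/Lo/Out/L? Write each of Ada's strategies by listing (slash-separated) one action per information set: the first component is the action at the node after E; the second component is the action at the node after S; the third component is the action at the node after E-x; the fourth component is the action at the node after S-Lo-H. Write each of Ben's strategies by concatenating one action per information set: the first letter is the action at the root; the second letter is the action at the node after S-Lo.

Row for x/Lo/Out/L (columns EH, ET, SH, ST): (3,5) (3,5) (-1,-3) (3,-2).
Every one of Ada's information sets is on the play path for some reply by Ben when Ada follows x/Lo/Out/L.
Changing the action at any of them therefore changes at least one column, so only x/Lo/Out/L itself gives this row.

1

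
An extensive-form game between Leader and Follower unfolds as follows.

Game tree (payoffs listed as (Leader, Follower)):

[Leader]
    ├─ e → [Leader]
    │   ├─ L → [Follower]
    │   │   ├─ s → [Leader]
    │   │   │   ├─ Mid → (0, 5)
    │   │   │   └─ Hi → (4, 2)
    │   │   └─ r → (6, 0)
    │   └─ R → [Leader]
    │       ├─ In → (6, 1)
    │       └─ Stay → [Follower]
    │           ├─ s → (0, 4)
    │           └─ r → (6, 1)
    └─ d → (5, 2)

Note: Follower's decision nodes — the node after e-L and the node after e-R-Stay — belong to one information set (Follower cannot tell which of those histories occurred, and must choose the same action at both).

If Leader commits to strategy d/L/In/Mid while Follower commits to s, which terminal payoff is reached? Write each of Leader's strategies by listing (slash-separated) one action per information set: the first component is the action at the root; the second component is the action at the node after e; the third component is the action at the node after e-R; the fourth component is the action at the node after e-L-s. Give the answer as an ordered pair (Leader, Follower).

Trace the play path from the root:
  Leader plays d
→ terminal payoff (5, 2).
(Leader's choice at the node after e is never reached on this path, so it doesn't affect the outcome.)

(5, 2)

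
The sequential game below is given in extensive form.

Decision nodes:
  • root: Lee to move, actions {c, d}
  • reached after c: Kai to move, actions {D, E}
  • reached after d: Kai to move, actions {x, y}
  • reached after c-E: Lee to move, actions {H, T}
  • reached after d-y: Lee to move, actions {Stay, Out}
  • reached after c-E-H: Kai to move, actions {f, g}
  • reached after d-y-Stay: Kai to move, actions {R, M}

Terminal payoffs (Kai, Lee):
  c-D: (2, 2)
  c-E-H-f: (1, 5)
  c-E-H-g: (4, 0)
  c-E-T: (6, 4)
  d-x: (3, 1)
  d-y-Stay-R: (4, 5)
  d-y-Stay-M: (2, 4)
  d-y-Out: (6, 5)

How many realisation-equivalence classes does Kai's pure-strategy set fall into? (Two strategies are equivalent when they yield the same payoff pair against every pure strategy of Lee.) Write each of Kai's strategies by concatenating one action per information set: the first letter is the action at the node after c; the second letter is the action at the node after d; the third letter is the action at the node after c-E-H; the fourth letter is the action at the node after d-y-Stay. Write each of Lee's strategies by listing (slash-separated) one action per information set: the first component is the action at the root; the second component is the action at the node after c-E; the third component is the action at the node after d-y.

Kai has 16 pure strategies: DxfR, DxfM, DxgR, DxgM, DyfR, DyfM, DygR, DygM, ExfR, ExfM, ExgR, ExgM, EyfR, EyfM, EygR, EygM. Columns: c/H/Stay, c/H/Out, c/T/Stay, c/T/Out, d/H/Stay, d/H/Out, d/T/Stay, d/T/Out.
{DxfR, DxfM, DxgR, DxgM} → row (2,2) (2,2) (2,2) (2,2) (3,1) (3,1) (3,1) (3,1)
{DyfR, DygR} → row (2,2) (2,2) (2,2) (2,2) (4,5) (6,5) (4,5) (6,5)
{DyfM, DygM} → row (2,2) (2,2) (2,2) (2,2) (2,4) (6,5) (2,4) (6,5)
{ExfR, ExfM} → row (1,5) (1,5) (6,4) (6,4) (3,1) (3,1) (3,1) (3,1)
{ExgR, ExgM} → row (4,0) (4,0) (6,4) (6,4) (3,1) (3,1) (3,1) (3,1)
{EyfR} → row (1,5) (1,5) (6,4) (6,4) (4,5) (6,5) (4,5) (6,5)
{EyfM} → row (1,5) (1,5) (6,4) (6,4) (2,4) (6,5) (2,4) (6,5)
{EygR} → row (4,0) (4,0) (6,4) (6,4) (4,5) (6,5) (4,5) (6,5)
{EygM} → row (4,0) (4,0) (6,4) (6,4) (2,4) (6,5) (2,4) (6,5)
That's 9 distinct rows out of 16 strategies.

9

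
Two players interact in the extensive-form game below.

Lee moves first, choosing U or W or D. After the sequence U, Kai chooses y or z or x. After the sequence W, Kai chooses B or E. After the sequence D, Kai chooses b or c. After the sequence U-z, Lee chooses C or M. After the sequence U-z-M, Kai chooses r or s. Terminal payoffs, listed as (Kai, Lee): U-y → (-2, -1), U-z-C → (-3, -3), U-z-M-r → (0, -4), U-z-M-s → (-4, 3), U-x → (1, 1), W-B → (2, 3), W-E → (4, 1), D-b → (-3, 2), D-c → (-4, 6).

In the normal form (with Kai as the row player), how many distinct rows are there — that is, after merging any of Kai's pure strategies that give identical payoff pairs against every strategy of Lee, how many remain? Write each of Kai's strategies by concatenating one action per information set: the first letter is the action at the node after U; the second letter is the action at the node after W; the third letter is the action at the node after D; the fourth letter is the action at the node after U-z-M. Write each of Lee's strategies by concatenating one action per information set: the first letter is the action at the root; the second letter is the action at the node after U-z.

Kai has 24 pure strategies: yBbr, yBbs, yBcr, yBcs, yEbr, yEbs, yEcr, yEcs, zBbr, zBbs, zBcr, zBcs, zEbr, zEbs, zEcr, zEcs, xBbr, xBbs, xBcr, xBcs, xEbr, xEbs, xEcr, xEcs. Columns: UC, UM, WC, WM, DC, DM.
{yBbr, yBbs} → row (-2,-1) (-2,-1) (2,3) (2,3) (-3,2) (-3,2)
{yBcr, yBcs} → row (-2,-1) (-2,-1) (2,3) (2,3) (-4,6) (-4,6)
{yEbr, yEbs} → row (-2,-1) (-2,-1) (4,1) (4,1) (-3,2) (-3,2)
{yEcr, yEcs} → row (-2,-1) (-2,-1) (4,1) (4,1) (-4,6) (-4,6)
{zBbr} → row (-3,-3) (0,-4) (2,3) (2,3) (-3,2) (-3,2)
{zBbs} → row (-3,-3) (-4,3) (2,3) (2,3) (-3,2) (-3,2)
{zBcr} → row (-3,-3) (0,-4) (2,3) (2,3) (-4,6) (-4,6)
{zBcs} → row (-3,-3) (-4,3) (2,3) (2,3) (-4,6) (-4,6)
{zEbr} → row (-3,-3) (0,-4) (4,1) (4,1) (-3,2) (-3,2)
{zEbs} → row (-3,-3) (-4,3) (4,1) (4,1) (-3,2) (-3,2)
{zEcr} → row (-3,-3) (0,-4) (4,1) (4,1) (-4,6) (-4,6)
{zEcs} → row (-3,-3) (-4,3) (4,1) (4,1) (-4,6) (-4,6)
{xBbr, xBbs} → row (1,1) (1,1) (2,3) (2,3) (-3,2) (-3,2)
{xBcr, xBcs} → row (1,1) (1,1) (2,3) (2,3) (-4,6) (-4,6)
{xEbr, xEbs} → row (1,1) (1,1) (4,1) (4,1) (-3,2) (-3,2)
{xEcr, xEcs} → row (1,1) (1,1) (4,1) (4,1) (-4,6) (-4,6)
That's 16 distinct rows out of 24 strategies.

16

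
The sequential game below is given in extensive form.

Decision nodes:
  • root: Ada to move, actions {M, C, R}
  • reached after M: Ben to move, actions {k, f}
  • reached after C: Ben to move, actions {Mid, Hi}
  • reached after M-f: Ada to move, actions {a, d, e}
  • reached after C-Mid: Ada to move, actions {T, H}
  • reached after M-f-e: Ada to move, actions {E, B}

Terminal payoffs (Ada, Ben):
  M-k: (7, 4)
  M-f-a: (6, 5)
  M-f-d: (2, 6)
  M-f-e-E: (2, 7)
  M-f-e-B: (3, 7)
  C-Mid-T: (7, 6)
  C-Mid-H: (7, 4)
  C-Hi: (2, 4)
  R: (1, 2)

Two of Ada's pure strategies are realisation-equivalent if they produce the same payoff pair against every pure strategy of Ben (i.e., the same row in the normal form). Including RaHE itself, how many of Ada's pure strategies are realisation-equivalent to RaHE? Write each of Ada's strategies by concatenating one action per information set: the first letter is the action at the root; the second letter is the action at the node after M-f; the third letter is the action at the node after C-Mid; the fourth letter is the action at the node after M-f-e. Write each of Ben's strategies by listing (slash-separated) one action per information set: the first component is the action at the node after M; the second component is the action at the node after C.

Row for RaHE (columns k/Mid, k/Hi, f/Mid, f/Hi): (1,2) (1,2) (1,2) (1,2).
Under RaHE, Ada's choice at the node after M-f and at the node after C-Mid and at the node after M-f-e can never be reached regardless of what Ben does, so varying those choices leaves every outcome unchanged.
Holding the reachable choices fixed and varying the unreachable ones freely already gives 3 × 2 × 2 = 12 equivalent strategies.
No other strategy reproduces this row, so those 12 are the full class: RaTE, RaTB, RaHE, RaHB, RdTE, RdTB, RdHE, RdHB, ReTE, ReTB, ReHE, ReHB.

12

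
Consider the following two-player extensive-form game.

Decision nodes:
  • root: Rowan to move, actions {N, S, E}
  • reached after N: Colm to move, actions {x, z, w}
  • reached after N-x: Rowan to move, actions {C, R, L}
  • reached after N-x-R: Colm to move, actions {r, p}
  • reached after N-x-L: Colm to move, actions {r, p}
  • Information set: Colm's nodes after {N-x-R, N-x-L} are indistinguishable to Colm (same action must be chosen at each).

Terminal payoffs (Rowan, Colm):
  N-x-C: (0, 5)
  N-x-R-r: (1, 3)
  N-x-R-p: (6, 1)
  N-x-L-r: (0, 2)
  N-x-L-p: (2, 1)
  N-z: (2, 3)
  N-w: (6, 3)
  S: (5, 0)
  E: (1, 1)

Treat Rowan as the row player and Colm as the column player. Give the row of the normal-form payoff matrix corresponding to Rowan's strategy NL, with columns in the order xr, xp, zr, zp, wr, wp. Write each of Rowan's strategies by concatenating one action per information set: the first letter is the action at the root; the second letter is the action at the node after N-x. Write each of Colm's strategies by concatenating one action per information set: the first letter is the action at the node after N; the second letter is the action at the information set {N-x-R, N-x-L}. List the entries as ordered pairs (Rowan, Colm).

(0,2) (2,1) (2,3) (2,3) (6,3) (6,3)

vs xr: Rowan plays N → Colm plays x at [N] → Rowan plays L at [N-x] → Colm plays r at [N-x-L] → (0, 2)
vs xp: Rowan plays N → Colm plays x at [N] → Rowan plays L at [N-x] → Colm plays p at [N-x-L] → (2, 1)
vs zr: Rowan plays N → Colm plays z at [N] → (2, 3)
vs zp: Rowan plays N → Colm plays z at [N] → (2, 3)
vs wr: Rowan plays N → Colm plays w at [N] → (6, 3)
vs wp: Rowan plays N → Colm plays w at [N] → (6, 3)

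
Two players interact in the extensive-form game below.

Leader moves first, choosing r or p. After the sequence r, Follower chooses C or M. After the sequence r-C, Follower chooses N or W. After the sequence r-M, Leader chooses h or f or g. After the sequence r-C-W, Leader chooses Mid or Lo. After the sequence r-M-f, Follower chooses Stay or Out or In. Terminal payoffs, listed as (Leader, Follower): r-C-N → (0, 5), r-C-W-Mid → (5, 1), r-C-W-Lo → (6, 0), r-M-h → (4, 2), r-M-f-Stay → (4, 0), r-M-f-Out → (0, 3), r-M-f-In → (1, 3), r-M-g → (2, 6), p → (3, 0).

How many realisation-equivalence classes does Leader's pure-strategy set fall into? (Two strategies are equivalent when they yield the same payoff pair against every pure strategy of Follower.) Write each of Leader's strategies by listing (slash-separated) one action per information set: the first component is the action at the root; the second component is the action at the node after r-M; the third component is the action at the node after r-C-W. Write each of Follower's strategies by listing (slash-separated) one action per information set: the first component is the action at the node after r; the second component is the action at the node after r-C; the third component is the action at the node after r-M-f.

Leader has 12 pure strategies: r/h/Mid, r/h/Lo, r/f/Mid, r/f/Lo, r/g/Mid, r/g/Lo, p/h/Mid, p/h/Lo, p/f/Mid, p/f/Lo, p/g/Mid, p/g/Lo. Columns: C/N/Stay, C/N/Out, C/N/In, C/W/Stay, C/W/Out, C/W/In, M/N/Stay, M/N/Out, M/N/In, M/W/Stay, M/W/Out, M/W/In.
{r/h/Mid} → row (0,5) (0,5) (0,5) (5,1) (5,1) (5,1) (4,2) (4,2) (4,2) (4,2) (4,2) (4,2)
{r/h/Lo} → row (0,5) (0,5) (0,5) (6,0) (6,0) (6,0) (4,2) (4,2) (4,2) (4,2) (4,2) (4,2)
{r/f/Mid} → row (0,5) (0,5) (0,5) (5,1) (5,1) (5,1) (4,0) (0,3) (1,3) (4,0) (0,3) (1,3)
{r/f/Lo} → row (0,5) (0,5) (0,5) (6,0) (6,0) (6,0) (4,0) (0,3) (1,3) (4,0) (0,3) (1,3)
{r/g/Mid} → row (0,5) (0,5) (0,5) (5,1) (5,1) (5,1) (2,6) (2,6) (2,6) (2,6) (2,6) (2,6)
{r/g/Lo} → row (0,5) (0,5) (0,5) (6,0) (6,0) (6,0) (2,6) (2,6) (2,6) (2,6) (2,6) (2,6)
{p/h/Mid, p/h/Lo, p/f/Mid, p/f/Lo, p/g/Mid, p/g/Lo} → row (3,0) (3,0) (3,0) (3,0) (3,0) (3,0) (3,0) (3,0) (3,0) (3,0) (3,0) (3,0)
That's 7 distinct rows out of 12 strategies.

7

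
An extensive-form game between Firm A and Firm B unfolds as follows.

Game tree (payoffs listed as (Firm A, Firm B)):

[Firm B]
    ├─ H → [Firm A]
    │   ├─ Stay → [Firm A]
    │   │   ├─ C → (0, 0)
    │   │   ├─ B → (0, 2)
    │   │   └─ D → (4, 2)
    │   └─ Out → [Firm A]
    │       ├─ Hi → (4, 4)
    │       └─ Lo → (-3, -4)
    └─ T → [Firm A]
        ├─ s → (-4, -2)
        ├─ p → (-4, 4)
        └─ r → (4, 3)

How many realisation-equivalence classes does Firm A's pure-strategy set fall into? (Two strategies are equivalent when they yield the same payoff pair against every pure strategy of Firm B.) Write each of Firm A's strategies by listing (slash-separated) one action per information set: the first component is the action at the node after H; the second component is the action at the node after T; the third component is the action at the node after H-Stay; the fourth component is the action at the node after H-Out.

Firm A has 36 pure strategies: Stay/s/C/Hi, Stay/s/C/Lo, Stay/s/B/Hi, Stay/s/B/Lo, Stay/s/D/Hi, Stay/s/D/Lo, Stay/p/C/Hi, Stay/p/C/Lo, Stay/p/B/Hi, Stay/p/B/Lo, Stay/p/D/Hi, Stay/p/D/Lo, Stay/r/C/Hi, Stay/r/C/Lo, Stay/r/B/Hi, Stay/r/B/Lo, Stay/r/D/Hi, Stay/r/D/Lo, Out/s/C/Hi, Out/s/C/Lo, Out/s/B/Hi, Out/s/B/Lo, Out/s/D/Hi, Out/s/D/Lo, Out/p/C/Hi, Out/p/C/Lo, Out/p/B/Hi, Out/p/B/Lo, Out/p/D/Hi, Out/p/D/Lo, Out/r/C/Hi, Out/r/C/Lo, Out/r/B/Hi, Out/r/B/Lo, Out/r/D/Hi, Out/r/D/Lo. Columns: H, T.
{Stay/s/C/Hi, Stay/s/C/Lo} → row (0,0) (-4,-2)
{Stay/s/B/Hi, Stay/s/B/Lo} → row (0,2) (-4,-2)
{Stay/s/D/Hi, Stay/s/D/Lo} → row (4,2) (-4,-2)
{Stay/p/C/Hi, Stay/p/C/Lo} → row (0,0) (-4,4)
{Stay/p/B/Hi, Stay/p/B/Lo} → row (0,2) (-4,4)
{Stay/p/D/Hi, Stay/p/D/Lo} → row (4,2) (-4,4)
{Stay/r/C/Hi, Stay/r/C/Lo} → row (0,0) (4,3)
{Stay/r/B/Hi, Stay/r/B/Lo} → row (0,2) (4,3)
{Stay/r/D/Hi, Stay/r/D/Lo} → row (4,2) (4,3)
{Out/s/C/Hi, Out/s/B/Hi, Out/s/D/Hi} → row (4,4) (-4,-2)
{Out/s/C/Lo, Out/s/B/Lo, Out/s/D/Lo} → row (-3,-4) (-4,-2)
{Out/p/C/Hi, Out/p/B/Hi, Out/p/D/Hi} → row (4,4) (-4,4)
{Out/p/C/Lo, Out/p/B/Lo, Out/p/D/Lo} → row (-3,-4) (-4,4)
{Out/r/C/Hi, Out/r/B/Hi, Out/r/D/Hi} → row (4,4) (4,3)
{Out/r/C/Lo, Out/r/B/Lo, Out/r/D/Lo} → row (-3,-4) (4,3)
That's 15 distinct rows out of 36 strategies.

15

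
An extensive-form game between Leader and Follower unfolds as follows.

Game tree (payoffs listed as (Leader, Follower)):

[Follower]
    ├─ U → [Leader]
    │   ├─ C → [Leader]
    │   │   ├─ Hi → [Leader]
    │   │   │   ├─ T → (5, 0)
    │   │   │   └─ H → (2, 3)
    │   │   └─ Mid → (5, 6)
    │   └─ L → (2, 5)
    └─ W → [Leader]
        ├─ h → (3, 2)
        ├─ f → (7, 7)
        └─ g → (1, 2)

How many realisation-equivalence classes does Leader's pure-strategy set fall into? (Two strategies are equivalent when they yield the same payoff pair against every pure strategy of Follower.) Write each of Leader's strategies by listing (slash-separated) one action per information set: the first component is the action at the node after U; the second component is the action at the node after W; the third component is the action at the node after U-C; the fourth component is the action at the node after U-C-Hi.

Leader has 24 pure strategies: C/h/Hi/T, C/h/Hi/H, C/h/Mid/T, C/h/Mid/H, C/f/Hi/T, C/f/Hi/H, C/f/Mid/T, C/f/Mid/H, C/g/Hi/T, C/g/Hi/H, C/g/Mid/T, C/g/Mid/H, L/h/Hi/T, L/h/Hi/H, L/h/Mid/T, L/h/Mid/H, L/f/Hi/T, L/f/Hi/H, L/f/Mid/T, L/f/Mid/H, L/g/Hi/T, L/g/Hi/H, L/g/Mid/T, L/g/Mid/H. Columns: U, W.
{C/h/Hi/T} → row (5,0) (3,2)
{C/h/Hi/H} → row (2,3) (3,2)
{C/h/Mid/T, C/h/Mid/H} → row (5,6) (3,2)
{C/f/Hi/T} → row (5,0) (7,7)
{C/f/Hi/H} → row (2,3) (7,7)
{C/f/Mid/T, C/f/Mid/H} → row (5,6) (7,7)
{C/g/Hi/T} → row (5,0) (1,2)
{C/g/Hi/H} → row (2,3) (1,2)
{C/g/Mid/T, C/g/Mid/H} → row (5,6) (1,2)
{L/h/Hi/T, L/h/Hi/H, L/h/Mid/T, L/h/Mid/H} → row (2,5) (3,2)
{L/f/Hi/T, L/f/Hi/H, L/f/Mid/T, L/f/Mid/H} → row (2,5) (7,7)
{L/g/Hi/T, L/g/Hi/H, L/g/Mid/T, L/g/Mid/H} → row (2,5) (1,2)
That's 12 distinct rows out of 24 strategies.

12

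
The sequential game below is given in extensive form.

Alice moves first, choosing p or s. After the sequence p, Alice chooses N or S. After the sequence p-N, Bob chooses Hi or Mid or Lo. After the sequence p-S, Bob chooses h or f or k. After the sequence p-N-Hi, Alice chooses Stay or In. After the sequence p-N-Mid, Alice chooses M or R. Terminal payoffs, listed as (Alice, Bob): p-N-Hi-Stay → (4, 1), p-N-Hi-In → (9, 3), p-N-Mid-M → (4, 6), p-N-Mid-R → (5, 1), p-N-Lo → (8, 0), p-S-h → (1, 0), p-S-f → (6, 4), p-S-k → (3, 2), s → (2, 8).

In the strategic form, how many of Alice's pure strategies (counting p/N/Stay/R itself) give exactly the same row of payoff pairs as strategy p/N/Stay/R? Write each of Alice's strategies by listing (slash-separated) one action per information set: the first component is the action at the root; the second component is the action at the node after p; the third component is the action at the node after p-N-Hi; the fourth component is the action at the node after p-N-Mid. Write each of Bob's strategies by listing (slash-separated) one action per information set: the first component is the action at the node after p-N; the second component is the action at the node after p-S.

Row for p/N/Stay/R (columns Hi/h, Hi/f, Hi/k, Mid/h, Mid/f, Mid/k, Lo/h, Lo/f, Lo/k): (4,1) (4,1) (4,1) (5,1) (5,1) (5,1) (8,0) (8,0) (8,0).
Every one of Alice's information sets is on the play path for some reply by Bob when Alice follows p/N/Stay/R.
Changing the action at any of them therefore changes at least one column, so only p/N/Stay/R itself gives this row.

1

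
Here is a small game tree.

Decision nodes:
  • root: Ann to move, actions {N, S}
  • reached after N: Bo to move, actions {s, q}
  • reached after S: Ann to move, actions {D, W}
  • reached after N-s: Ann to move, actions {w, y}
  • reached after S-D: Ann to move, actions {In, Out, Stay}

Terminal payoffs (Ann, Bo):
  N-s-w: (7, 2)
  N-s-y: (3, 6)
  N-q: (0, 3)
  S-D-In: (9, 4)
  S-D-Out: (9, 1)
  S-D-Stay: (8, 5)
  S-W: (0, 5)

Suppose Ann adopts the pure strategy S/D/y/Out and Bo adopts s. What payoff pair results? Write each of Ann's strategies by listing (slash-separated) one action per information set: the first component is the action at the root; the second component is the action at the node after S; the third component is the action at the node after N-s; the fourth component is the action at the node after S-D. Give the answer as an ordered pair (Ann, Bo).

Trace the play path from the root:
  Ann plays S
  Ann plays D at [S]
  Ann plays Out at [S-D]
→ terminal payoff (9, 1).
(Ann's choice at the node after N-s is never reached on this path, so it doesn't affect the outcome.)

(9, 1)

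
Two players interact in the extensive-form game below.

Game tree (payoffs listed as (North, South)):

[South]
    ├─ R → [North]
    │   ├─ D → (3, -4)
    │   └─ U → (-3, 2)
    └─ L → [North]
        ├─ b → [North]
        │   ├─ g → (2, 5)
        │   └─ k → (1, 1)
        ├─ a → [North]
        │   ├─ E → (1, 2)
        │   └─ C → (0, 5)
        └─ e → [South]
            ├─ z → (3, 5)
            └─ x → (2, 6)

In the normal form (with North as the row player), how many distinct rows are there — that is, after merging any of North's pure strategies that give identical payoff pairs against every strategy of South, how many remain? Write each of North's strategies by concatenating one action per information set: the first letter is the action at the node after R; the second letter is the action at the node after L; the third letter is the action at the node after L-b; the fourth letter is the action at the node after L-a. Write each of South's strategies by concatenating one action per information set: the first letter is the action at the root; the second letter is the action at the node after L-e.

North has 24 pure strategies: DbgE, DbgC, DbkE, DbkC, DagE, DagC, DakE, DakC, DegE, DegC, DekE, DekC, UbgE, UbgC, UbkE, UbkC, UagE, UagC, UakE, UakC, UegE, UegC, UekE, UekC. Columns: Rz, Rx, Lz, Lx.
{DbgE, DbgC} → row (3,-4) (3,-4) (2,5) (2,5)
{DbkE, DbkC} → row (3,-4) (3,-4) (1,1) (1,1)
{DagE, DakE} → row (3,-4) (3,-4) (1,2) (1,2)
{DagC, DakC} → row (3,-4) (3,-4) (0,5) (0,5)
{DegE, DegC, DekE, DekC} → row (3,-4) (3,-4) (3,5) (2,6)
{UbgE, UbgC} → row (-3,2) (-3,2) (2,5) (2,5)
{UbkE, UbkC} → row (-3,2) (-3,2) (1,1) (1,1)
{UagE, UakE} → row (-3,2) (-3,2) (1,2) (1,2)
{UagC, UakC} → row (-3,2) (-3,2) (0,5) (0,5)
{UegE, UegC, UekE, UekC} → row (-3,2) (-3,2) (3,5) (2,6)
That's 10 distinct rows out of 24 strategies.

10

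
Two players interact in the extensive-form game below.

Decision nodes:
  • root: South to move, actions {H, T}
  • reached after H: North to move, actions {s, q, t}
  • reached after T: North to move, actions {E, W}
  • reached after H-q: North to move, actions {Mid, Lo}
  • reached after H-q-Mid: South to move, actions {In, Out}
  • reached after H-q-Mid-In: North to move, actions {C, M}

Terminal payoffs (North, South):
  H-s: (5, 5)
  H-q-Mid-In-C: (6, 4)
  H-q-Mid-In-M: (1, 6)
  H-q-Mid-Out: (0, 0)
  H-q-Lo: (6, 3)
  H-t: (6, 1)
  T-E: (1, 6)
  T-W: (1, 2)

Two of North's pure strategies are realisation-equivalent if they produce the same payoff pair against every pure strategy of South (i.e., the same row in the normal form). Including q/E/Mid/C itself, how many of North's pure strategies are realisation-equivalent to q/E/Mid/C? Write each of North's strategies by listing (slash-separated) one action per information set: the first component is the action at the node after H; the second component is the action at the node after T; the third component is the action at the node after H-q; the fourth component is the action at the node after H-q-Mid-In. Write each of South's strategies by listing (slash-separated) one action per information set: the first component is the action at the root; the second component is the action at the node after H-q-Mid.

Row for q/E/Mid/C (columns H/In, H/Out, T/In, T/Out): (6,4) (0,0) (1,6) (1,6).
Every one of North's information sets is on the play path for some reply by South when North follows q/E/Mid/C.
Changing the action at any of them therefore changes at least one column, so only q/E/Mid/C itself gives this row.

1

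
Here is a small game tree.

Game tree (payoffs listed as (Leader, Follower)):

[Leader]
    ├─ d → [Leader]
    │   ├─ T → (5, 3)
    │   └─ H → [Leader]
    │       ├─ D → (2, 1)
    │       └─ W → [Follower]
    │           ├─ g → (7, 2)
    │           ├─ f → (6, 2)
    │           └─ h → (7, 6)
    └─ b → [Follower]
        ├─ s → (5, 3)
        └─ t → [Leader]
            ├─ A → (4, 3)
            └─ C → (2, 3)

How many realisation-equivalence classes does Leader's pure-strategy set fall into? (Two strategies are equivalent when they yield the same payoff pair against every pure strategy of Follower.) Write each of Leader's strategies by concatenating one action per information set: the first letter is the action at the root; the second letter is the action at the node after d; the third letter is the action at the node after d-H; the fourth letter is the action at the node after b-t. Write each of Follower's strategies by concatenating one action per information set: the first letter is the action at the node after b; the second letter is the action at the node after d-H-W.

Leader has 16 pure strategies: dTDA, dTDC, dTWA, dTWC, dHDA, dHDC, dHWA, dHWC, bTDA, bTDC, bTWA, bTWC, bHDA, bHDC, bHWA, bHWC. Columns: sg, sf, sh, tg, tf, th.
{dTDA, dTDC, dTWA, dTWC} → row (5,3) (5,3) (5,3) (5,3) (5,3) (5,3)
{dHDA, dHDC} → row (2,1) (2,1) (2,1) (2,1) (2,1) (2,1)
{dHWA, dHWC} → row (7,2) (6,2) (7,6) (7,2) (6,2) (7,6)
{bTDA, bTWA, bHDA, bHWA} → row (5,3) (5,3) (5,3) (4,3) (4,3) (4,3)
{bTDC, bTWC, bHDC, bHWC} → row (5,3) (5,3) (5,3) (2,3) (2,3) (2,3)
That's 5 distinct rows out of 16 strategies.

5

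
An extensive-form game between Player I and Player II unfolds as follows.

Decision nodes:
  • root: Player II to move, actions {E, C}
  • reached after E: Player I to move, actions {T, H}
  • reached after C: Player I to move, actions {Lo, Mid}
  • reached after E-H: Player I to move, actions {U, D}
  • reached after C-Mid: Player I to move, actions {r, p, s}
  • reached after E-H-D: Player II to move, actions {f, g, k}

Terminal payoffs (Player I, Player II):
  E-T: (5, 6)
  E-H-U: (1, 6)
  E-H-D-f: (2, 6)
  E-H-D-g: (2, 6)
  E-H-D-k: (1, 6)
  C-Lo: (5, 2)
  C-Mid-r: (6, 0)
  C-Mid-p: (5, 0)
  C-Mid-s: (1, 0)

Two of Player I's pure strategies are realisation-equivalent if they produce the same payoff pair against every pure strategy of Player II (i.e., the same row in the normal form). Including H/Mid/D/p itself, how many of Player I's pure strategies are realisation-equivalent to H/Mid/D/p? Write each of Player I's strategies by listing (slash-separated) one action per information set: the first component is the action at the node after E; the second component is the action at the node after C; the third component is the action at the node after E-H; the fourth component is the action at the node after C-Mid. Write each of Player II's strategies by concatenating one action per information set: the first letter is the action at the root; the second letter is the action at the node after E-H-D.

1

Row for H/Mid/D/p (columns Ef, Eg, Ek, Cf, Cg, Ck): (2,6) (2,6) (1,6) (5,0) (5,0) (5,0).
Every one of Player I's information sets is on the play path for some reply by Player II when Player I follows H/Mid/D/p.
Changing the action at any of them therefore changes at least one column, so only H/Mid/D/p itself gives this row.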